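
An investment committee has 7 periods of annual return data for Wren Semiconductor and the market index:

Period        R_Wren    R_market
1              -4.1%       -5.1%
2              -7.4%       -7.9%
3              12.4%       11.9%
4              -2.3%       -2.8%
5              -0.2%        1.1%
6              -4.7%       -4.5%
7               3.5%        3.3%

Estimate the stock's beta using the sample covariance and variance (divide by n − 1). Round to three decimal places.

0.986

Mean R_i = (-4.1 − 7.4 + 12.4 − 2.3 − 0.2 − 4.7 + 3.5) / 7 = -0.4000%
Mean R_m = (-5.1 − 7.9 + 11.9 − 2.8 + 1.1 − 4.5 + 3.3) / 7 = -0.5714%
Σ(R_i − R̄_i)(R_m − R̄_m) = 264.2500  ⇒  Cov = 264.2500 / 6 = 44.0417
Σ(R_m − R̄_m)² = 267.9343  ⇒  Var(R_m) = 267.9343 / 6 = 44.6557
β = Cov / Var(R_m) = 44.0417 / 44.6557 = 0.9863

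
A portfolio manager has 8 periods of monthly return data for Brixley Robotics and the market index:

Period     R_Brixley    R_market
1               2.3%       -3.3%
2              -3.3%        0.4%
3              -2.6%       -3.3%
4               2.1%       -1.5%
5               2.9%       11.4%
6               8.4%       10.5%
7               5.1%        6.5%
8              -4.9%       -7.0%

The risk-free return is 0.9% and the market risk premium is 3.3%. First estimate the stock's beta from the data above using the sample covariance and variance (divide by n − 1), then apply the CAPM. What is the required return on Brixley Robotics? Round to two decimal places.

2.57%

Mean R_i = (2.3 − 3.3 − 2.6 + 2.1 + 2.9 + 8.4 + 5.1 − 4.9) / 8 = 1.2500%
Mean R_m = (-3.3 + 0.4 − 3.3 − 1.5 + 11.4 + 10.5 + 6.5 − 7.0) / 8 = 1.7125%
Σ(R_i − R̄_i)(R_m − R̄_m) = 168.1050  ⇒  Cov = 168.1050 / 7 = 24.0150
Σ(R_m − R̄_m)² = 332.1888  ⇒  Var(R_m) = 332.1888 / 7 = 47.4555
β = Cov / Var(R_m) = 24.0150 / 47.4555 = 0.5061
E(R) = R_f + β × MRP = 0.9% + 0.5061 × 3.3% = 2.57%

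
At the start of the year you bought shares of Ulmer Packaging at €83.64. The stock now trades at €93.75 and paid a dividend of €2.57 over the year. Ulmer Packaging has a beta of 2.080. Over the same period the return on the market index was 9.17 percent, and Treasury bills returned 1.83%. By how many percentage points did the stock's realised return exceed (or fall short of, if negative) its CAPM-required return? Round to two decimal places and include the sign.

-1.94%

Realised HPR = (P1 + D1 − P0) / P0 = (93.75 + 2.57 − 83.64) / 83.64 = 12.68 / 83.64 = 15.1602%
MRP = 9.17% − 1.83% = 7.34%
CAPM required = R_f + β·MRP = 1.83% + 2.080 × 7.34% = 17.09720%
α = realised − required = 15.1602% − 17.09720% = -1.94%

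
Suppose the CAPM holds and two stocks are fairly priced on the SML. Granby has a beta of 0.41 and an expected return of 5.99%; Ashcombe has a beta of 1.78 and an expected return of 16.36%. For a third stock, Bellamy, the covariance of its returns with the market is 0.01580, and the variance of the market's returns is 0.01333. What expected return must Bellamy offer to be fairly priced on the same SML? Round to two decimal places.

11.86%

MRP = (16.36% − 5.99%) / (1.78 − 0.41) = 7.5693%
R_f = 5.99% − 0.41 × 7.5693% = 2.8866%
β_Bellamy = Cov / Var(R_m) = 0.01580 / 0.01333 = 1.1853
E(R_Bellamy) = R_f + β × MRP = 2.8866% + 1.1853 × 7.5693% = 11.86%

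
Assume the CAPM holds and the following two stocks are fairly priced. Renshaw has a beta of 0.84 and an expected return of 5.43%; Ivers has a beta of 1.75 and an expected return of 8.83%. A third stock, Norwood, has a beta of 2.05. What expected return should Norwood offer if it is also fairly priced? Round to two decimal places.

MRP (SML slope) = (8.83% − 5.43%) / (1.75 − 0.84) = 3.40% / 0.91 = 3.7363%
R_f (intercept) = 5.43% − 0.84 × 3.7363% = 2.2915%
E(R_Norwood) = R_f + β × MRP = 2.2915% + 2.05 × 3.7363% = 9.95%

9.95%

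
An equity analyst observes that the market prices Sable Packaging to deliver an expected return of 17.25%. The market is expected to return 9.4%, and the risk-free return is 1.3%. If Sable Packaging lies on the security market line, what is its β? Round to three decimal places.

1.969

MRP = 9.4% − 1.3% = 8.10%
β = (E(R) − R_f) / MRP = (17.25% − 1.3%) / 8.1% = 15.95% / 8.1% = 1.969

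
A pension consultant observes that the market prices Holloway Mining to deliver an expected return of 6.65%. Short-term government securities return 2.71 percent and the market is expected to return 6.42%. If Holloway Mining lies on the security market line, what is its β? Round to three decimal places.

1.062

MRP = 6.42% − 2.71% = 3.71%
β = (E(R) − R_f) / MRP = (6.65% − 2.71%) / 3.71% = 3.94% / 3.71% = 1.062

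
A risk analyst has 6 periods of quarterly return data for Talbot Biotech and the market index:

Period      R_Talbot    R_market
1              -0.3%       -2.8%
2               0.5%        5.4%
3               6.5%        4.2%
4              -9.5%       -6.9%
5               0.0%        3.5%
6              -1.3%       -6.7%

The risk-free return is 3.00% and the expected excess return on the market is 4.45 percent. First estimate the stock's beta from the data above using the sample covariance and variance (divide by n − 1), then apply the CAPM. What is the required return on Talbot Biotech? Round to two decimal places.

Mean R_i = (-0.3 + 0.5 + 6.5 − 9.5 + 0.0 − 1.3) / 6 = -0.6833%
Mean R_m = (-2.8 + 5.4 + 4.2 − 6.9 + 3.5 − 6.7) / 6 = -0.5500%
Σ(R_i − R̄_i)(R_m − R̄_m) = 102.8450  ⇒  Cov = 102.8450 / 5 = 20.5690
Σ(R_m − R̄_m)² = 157.5750  ⇒  Var(R_m) = 157.5750 / 5 = 31.5150
β = Cov / Var(R_m) = 20.5690 / 31.5150 = 0.6527
E(R) = R_f + β × MRP = 3.00% + 0.6527 × 4.45% = 5.90%

5.90%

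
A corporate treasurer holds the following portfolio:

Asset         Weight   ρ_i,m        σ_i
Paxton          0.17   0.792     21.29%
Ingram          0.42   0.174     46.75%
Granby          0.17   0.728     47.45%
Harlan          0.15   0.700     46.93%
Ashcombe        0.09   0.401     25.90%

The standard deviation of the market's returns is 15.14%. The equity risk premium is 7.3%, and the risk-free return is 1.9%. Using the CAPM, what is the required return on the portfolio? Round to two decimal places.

β_Paxton = 0.792 × 21.29% / 15.14% = 1.1137
β_Ingram = 0.174 × 46.75% / 15.14% = 0.5373
β_Granby = 0.728 × 47.45% / 15.14% = 2.2816
β_Harlan = 0.700 × 46.93% / 15.14% = 2.1698
β_Ashcombe = 0.401 × 25.90% / 15.14% = 0.6860
β_P = Σ w_i β_i = 0.17×1.1137 + 0.42×0.5373 + 0.17×2.2816 + 0.15×2.1698 + 0.09×0.6860 = 1.1901
E(R_P) = R_f + β_P × MRP = 1.9% + 1.1901 × 7.3% = 10.59%

10.59%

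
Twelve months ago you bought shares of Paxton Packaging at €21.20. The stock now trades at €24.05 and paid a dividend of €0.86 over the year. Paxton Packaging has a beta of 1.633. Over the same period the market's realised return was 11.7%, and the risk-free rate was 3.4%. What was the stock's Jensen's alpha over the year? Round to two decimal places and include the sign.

+0.55%

Realised HPR = (P1 + D1 − P0) / P0 = (24.05 + 0.86 − 21.20) / 21.20 = 3.71 / 21.20 = 17.5000%
MRP = 11.7% − 3.4% = 8.30%
CAPM required = R_f + β·MRP = 3.4% + 1.633 × 8.3% = 16.9539%
α = realised − required = 17.5000% − 16.9539% = +0.55%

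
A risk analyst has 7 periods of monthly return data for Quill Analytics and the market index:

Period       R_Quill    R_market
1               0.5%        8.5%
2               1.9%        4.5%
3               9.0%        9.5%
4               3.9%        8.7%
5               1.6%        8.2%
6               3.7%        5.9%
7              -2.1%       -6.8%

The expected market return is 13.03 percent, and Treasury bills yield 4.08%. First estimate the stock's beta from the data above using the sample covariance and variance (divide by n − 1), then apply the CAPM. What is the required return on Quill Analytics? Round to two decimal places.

Mean R_i = (0.5 + 1.9 + 9.0 + 3.9 + 1.6 + 3.7 − 2.1) / 7 = 2.6429%
Mean R_m = (8.5 + 4.5 + 9.5 + 8.7 + 8.2 + 5.9 − 6.8) / 7 = 5.5000%
Σ(R_i − R̄_i)(R_m − R̄_m) = 79.7100  ⇒  Cov = 79.7100 / 6 = 13.2850
Σ(R_m − R̄_m)² = 194.9800  ⇒  Var(R_m) = 194.9800 / 6 = 32.4967
β = Cov / Var(R_m) = 13.2850 / 32.4967 = 0.4088
MRP = 13.03% − 4.08% = 8.95%
E(R) = R_f + β × MRP = 4.08% + 0.4088 × 8.95% = 7.74%

7.74%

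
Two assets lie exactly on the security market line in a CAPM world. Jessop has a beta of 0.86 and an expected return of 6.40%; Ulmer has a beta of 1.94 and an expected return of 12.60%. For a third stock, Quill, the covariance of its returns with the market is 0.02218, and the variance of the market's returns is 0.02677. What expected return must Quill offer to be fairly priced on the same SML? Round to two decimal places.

MRP = (12.60% − 6.40%) / (1.94 − 0.86) = 5.7407%
R_f = 6.40% − 0.86 × 5.7407% = 1.4630%
β_Quill = Cov / Var(R_m) = 0.02218 / 0.02677 = 0.8285
E(R_Quill) = R_f + β × MRP = 1.4630% + 0.8285 × 5.7407% = 6.22%

6.22%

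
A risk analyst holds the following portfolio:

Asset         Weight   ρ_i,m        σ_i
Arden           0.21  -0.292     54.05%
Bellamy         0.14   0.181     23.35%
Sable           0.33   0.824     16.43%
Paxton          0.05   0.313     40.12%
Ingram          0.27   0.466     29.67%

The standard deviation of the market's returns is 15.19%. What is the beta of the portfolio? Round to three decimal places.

β_Arden = -0.292 × 54.05% / 15.19% = -1.0390
β_Bellamy = 0.181 × 23.35% / 15.19% = 0.2782
β_Sable = 0.824 × 16.43% / 15.19% = 0.8913
β_Paxton = 0.313 × 40.12% / 15.19% = 0.8267
β_Ingram = 0.466 × 29.67% / 15.19% = 0.9102
β_P = Σ w_i β_i = 0.21×-1.0390 + 0.14×0.2782 + 0.33×0.8913 + 0.05×0.8267 + 0.27×0.9102 = 0.4020

0.402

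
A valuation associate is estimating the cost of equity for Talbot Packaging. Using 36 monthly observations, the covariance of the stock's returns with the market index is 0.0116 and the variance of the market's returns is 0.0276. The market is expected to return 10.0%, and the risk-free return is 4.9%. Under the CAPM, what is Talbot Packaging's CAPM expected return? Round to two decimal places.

β = Cov(R_i, R_m) / Var(R_m) = 0.0116 / 0.0276 = 0.4203
MRP = 10.0% − 4.9% = 5.10%
E(R) = R_f + β × MRP = 4.9% + 0.4203 × 5.1% = 7.04%

7.04%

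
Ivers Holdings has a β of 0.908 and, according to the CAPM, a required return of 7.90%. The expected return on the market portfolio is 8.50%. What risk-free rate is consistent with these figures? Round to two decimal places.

1.98%

E(R) = R_f + β(E(R_m) − R_f) = R_f(1 − β) + β·E(R_m)
7.90% = R_f × (1 − 0.908) + 0.908 × 8.50%
7.90% = R_f × 0.092 + 7.71800%
R_f = (7.90% − 7.71800%) / 0.092 = 1.98%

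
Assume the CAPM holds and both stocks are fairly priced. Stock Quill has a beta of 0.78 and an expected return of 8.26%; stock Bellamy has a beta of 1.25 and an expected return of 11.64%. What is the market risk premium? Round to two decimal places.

Both satisfy E(R) = R_f + β·MRP, so the slope of the SML is
MRP = (11.64% − 8.26%) / (1.25 − 0.78) = 3.38% / 0.47 = 7.1915%

7.19%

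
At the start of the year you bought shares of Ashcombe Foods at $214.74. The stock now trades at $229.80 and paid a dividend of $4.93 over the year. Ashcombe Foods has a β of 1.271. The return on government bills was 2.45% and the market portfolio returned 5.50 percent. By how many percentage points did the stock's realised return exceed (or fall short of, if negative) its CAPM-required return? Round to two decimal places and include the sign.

Realised HPR = (P1 + D1 − P0) / P0 = (229.80 + 4.93 − 214.74) / 214.74 = 19.99 / 214.74 = 9.3089%
MRP = 5.50% − 2.45% = 3.05%
CAPM required = R_f + β·MRP = 2.45% + 1.271 × 3.05% = 6.32655%
α = realised − required = 9.3089% − 6.32655% = +2.98%

+2.98%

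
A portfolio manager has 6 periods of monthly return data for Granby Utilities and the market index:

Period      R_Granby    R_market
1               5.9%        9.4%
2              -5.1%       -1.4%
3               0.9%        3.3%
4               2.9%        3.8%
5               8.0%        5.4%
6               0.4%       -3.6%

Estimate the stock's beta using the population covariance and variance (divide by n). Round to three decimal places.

0.742

Mean R_i = (5.9 − 5.1 + 0.9 + 2.9 + 8.0 + 0.4) / 6 = 2.1667%
Mean R_m = (9.4 − 1.4 + 3.3 + 3.8 + 5.4 − 3.6) / 6 = 2.8167%
Σ(R_i − R̄_i)(R_m − R̄_m) = 81.7333  ⇒  Cov = 81.7333 / 6 = 13.6222
Σ(R_m − R̄_m)² = 110.1683  ⇒  Var(R_m) = 110.1683 / 6 = 18.3614
β = Cov / Var(R_m) = 13.6222 / 18.3614 = 0.7419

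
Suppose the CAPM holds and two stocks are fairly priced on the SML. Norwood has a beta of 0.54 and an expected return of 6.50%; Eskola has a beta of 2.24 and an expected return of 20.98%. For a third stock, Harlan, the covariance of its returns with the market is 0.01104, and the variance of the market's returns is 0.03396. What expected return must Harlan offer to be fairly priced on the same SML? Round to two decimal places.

MRP = (20.98% − 6.50%) / (2.24 − 0.54) = 8.5176%
R_f = 6.50% − 0.54 × 8.5176% = 1.9005%
β_Harlan = Cov / Var(R_m) = 0.01104 / 0.03396 = 0.3251
E(R_Harlan) = R_f + β × MRP = 1.9005% + 0.3251 × 8.5176% = 4.67%

4.67%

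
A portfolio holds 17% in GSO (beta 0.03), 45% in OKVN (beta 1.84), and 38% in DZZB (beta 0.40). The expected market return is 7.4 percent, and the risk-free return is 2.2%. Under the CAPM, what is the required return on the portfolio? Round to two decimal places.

β_P = Σ w_i β_i = 0.17×0.03 + 0.45×1.84 + 0.38×0.40 = 0.9851
MRP = 7.4% − 2.2% = 5.20%
E(R_P) = R_f + β_P × MRP = 2.2% + 0.9851 × 5.2% = 7.32%

7.32%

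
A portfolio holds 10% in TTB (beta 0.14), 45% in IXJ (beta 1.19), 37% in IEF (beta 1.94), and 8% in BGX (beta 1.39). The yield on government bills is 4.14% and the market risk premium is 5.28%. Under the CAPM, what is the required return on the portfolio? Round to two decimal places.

11.42%

β_P = Σ w_i β_i = 0.10×0.14 + 0.45×1.19 + 0.37×1.94 + 0.08×1.39 = 1.3785
E(R_P) = R_f + β_P × MRP = 4.14% + 1.3785 × 5.28% = 11.42%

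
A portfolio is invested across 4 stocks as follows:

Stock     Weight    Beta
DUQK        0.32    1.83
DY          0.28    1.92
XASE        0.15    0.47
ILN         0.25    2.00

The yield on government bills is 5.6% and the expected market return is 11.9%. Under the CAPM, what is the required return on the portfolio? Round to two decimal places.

16.27%

β_P = Σ w_i β_i = 0.32×1.83 + 0.28×1.92 + 0.15×0.47 + 0.25×2.00 = 1.6937
MRP = 11.9% − 5.6% = 6.30%
E(R_P) = R_f + β_P × MRP = 5.6% + 1.6937 × 6.3% = 16.27%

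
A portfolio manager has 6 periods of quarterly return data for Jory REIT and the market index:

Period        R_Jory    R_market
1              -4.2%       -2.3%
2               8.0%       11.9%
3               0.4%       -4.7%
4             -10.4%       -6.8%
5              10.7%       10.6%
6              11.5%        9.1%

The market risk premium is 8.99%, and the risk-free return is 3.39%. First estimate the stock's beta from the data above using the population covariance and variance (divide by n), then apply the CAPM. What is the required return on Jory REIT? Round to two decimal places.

Mean R_i = (-4.2 + 8.0 + 0.4 − 10.4 + 10.7 + 11.5) / 6 = 2.6667%
Mean R_m = (-2.3 + 11.9 − 4.7 − 6.8 + 10.6 + 9.1) / 6 = 2.9667%
Σ(R_i − R̄_i)(R_m − R̄_m) = 344.3033  ⇒  Cov = 344.3033 / 6 = 57.3839
Σ(R_m − R̄_m)² = 357.5933  ⇒  Var(R_m) = 357.5933 / 6 = 59.5989
β = Cov / Var(R_m) = 57.3839 / 59.5989 = 0.9628
E(R) = R_f + β × MRP = 3.39% + 0.9628 × 8.99% = 12.05%

12.05%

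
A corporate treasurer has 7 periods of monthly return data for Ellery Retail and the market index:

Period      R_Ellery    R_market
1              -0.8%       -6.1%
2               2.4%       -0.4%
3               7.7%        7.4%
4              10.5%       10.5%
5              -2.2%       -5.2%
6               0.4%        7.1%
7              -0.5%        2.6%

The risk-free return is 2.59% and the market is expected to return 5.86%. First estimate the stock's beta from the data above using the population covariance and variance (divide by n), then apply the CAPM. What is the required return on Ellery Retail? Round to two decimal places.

4.47%

Mean R_i = (-0.8 + 2.4 + 7.7 + 10.5 − 2.2 + 0.4 − 0.5) / 7 = 2.5000%
Mean R_m = (-6.1 − 0.4 + 7.4 + 10.5 − 5.2 + 7.1 + 2.6) / 7 = 2.2714%
Σ(R_i − R̄_i)(R_m − R̄_m) = 144.3800  ⇒  Cov = 144.3800 / 7 = 20.6257
Σ(R_m − R̄_m)² = 250.4743  ⇒  Var(R_m) = 250.4743 / 7 = 35.7820
β = Cov / Var(R_m) = 20.6257 / 35.7820 = 0.5764
MRP = 5.86% − 2.59% = 3.27%
E(R) = R_f + β × MRP = 2.59% + 0.5764 × 3.27% = 4.47%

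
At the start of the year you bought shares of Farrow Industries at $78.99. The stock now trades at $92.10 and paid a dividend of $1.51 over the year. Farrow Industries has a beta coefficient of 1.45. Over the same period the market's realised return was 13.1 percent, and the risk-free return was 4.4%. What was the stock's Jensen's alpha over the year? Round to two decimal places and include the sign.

Realised HPR = (P1 + D1 − P0) / P0 = (92.10 + 1.51 − 78.99) / 78.99 = 14.62 / 78.99 = 18.5087%
MRP = 13.1% − 4.4% = 8.70%
CAPM required = R_f + β·MRP = 4.4% + 1.45 × 8.7% = 17.0150%
α = realised − required = 18.5087% − 17.0150% = +1.49%

+1.49%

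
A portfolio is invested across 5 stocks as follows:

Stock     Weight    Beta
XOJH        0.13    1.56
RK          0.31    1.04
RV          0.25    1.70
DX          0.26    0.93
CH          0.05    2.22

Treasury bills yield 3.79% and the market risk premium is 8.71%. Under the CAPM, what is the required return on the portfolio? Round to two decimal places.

15.14%

β_P = Σ w_i β_i = 0.13×1.56 + 0.31×1.04 + 0.25×1.70 + 0.26×0.93 + 0.05×2.22 = 1.3030
E(R_P) = R_f + β_P × MRP = 3.79% + 1.3030 × 8.71% = 15.14%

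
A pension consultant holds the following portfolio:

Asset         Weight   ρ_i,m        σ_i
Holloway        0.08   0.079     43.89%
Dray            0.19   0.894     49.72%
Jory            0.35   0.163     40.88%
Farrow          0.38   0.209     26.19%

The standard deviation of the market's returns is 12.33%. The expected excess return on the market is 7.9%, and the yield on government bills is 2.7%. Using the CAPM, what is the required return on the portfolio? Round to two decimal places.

11.12%

β_Holloway = 0.079 × 43.89% / 12.33% = 0.2812
β_Dray = 0.894 × 49.72% / 12.33% = 3.6050
β_Jory = 0.163 × 40.88% / 12.33% = 0.5404
β_Farrow = 0.209 × 26.19% / 12.33% = 0.4439
β_P = Σ w_i β_i = 0.08×0.2812 + 0.19×3.6050 + 0.35×0.5404 + 0.38×0.4439 = 1.0653
E(R_P) = R_f + β_P × MRP = 2.7% + 1.0653 × 7.9% = 11.12%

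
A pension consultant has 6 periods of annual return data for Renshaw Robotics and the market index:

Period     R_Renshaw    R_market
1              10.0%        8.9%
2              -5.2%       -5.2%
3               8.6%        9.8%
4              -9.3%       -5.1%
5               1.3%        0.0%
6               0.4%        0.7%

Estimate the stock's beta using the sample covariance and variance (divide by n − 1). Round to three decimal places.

Mean R_i = (10.0 − 5.2 + 8.6 − 9.3 + 1.3 + 0.4) / 6 = 0.9667%
Mean R_m = (8.9 − 5.2 + 9.8 − 5.1 + 0.0 + 0.7) / 6 = 1.5167%
Σ(R_i − R̄_i)(R_m − R̄_m) = 239.2333  ⇒  Cov = 239.2333 / 5 = 47.8467
Σ(R_m − R̄_m)² = 214.9883  ⇒  Var(R_m) = 214.9883 / 5 = 42.9977
β = Cov / Var(R_m) = 47.8467 / 42.9977 = 1.1128

1.113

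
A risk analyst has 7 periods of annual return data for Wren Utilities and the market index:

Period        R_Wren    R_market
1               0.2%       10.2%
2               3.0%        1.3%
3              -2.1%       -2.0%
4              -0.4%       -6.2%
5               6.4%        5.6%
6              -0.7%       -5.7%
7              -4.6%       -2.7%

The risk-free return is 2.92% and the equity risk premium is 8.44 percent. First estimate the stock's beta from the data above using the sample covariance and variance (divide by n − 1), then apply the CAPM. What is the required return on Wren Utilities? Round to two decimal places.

Mean R_i = (0.2 + 3.0 − 2.1 − 0.4 + 6.4 − 0.7 − 4.6) / 7 = 0.2571%
Mean R_m = (10.2 + 1.3 − 2.0 − 6.2 + 5.6 − 5.7 − 2.7) / 7 = 0.0714%
Σ(R_i − R̄_i)(R_m − R̄_m) = 64.7414  ⇒  Cov = 64.7414 / 6 = 10.7902
Σ(R_m − R̄_m)² = 219.2743  ⇒  Var(R_m) = 219.2743 / 6 = 36.5457
β = Cov / Var(R_m) = 10.7902 / 36.5457 = 0.2953
E(R) = R_f + β × MRP = 2.92% + 0.2953 × 8.44% = 5.41%

5.41%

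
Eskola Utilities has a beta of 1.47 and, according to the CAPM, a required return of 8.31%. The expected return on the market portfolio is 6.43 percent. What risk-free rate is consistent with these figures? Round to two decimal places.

E(R) = R_f + β(E(R_m) − R_f) = R_f(1 − β) + β·E(R_m)
8.31% = R_f × (1 − 1.47) + 1.47 × 6.43%
8.31% = R_f × -0.47 + 9.4521%
R_f = (8.31% − 9.4521%) / -0.47 = 2.43%

2.43%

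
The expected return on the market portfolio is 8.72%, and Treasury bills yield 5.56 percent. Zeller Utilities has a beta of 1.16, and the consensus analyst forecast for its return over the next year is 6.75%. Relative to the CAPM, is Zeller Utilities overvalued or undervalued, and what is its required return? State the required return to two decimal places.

MRP = 8.72% − 5.56% = 3.16%
Required return = R_f + β·MRP = 5.56% + 1.16 × 3.16% = 9.23%
Forecast 6.75% < required 9.23% → the stock plots below the SML → overvalued.

Overvalued; required return 9.23%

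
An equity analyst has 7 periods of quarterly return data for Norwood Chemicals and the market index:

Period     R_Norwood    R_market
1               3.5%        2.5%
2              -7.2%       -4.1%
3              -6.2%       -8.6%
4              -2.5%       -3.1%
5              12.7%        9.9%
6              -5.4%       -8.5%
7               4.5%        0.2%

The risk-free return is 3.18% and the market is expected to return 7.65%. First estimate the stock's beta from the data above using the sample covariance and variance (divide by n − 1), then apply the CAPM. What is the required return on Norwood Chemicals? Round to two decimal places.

Mean R_i = (3.5 − 7.2 − 6.2 − 2.5 + 12.7 − 5.4 + 4.5) / 7 = -0.0857%
Mean R_m = (2.5 − 4.1 − 8.6 − 3.1 + 9.9 − 8.5 + 0.2) / 7 = -1.6714%
Σ(R_i − R̄_i)(R_m − R̄_m) = 270.8671  ⇒  Cov = 270.8671 / 6 = 45.1445
Σ(R_m − R̄_m)² = 257.3743  ⇒  Var(R_m) = 257.3743 / 6 = 42.8957
β = Cov / Var(R_m) = 45.1445 / 42.8957 = 1.0524
MRP = 7.65% − 3.18% = 4.47%
E(R) = R_f + β × MRP = 3.18% + 1.0524 × 4.47% = 7.88%

7.88%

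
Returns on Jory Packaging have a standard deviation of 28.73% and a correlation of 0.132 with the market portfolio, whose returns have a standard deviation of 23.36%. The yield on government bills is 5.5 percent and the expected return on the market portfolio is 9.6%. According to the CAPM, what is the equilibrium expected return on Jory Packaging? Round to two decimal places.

6.17%

β = ρ × σ_i / σ_m = 0.132 × 28.73% / 23.36% = 0.1623
MRP = 9.6% − 5.5% = 4.10%
E(R) = 5.5% + 0.1623 × 4.1% = 6.17%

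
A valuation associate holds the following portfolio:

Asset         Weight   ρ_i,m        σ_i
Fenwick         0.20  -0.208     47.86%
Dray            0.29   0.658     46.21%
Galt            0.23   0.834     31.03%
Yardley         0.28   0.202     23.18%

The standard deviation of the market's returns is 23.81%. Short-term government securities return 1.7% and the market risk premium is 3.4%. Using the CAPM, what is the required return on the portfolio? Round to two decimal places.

β_Fenwick = -0.208 × 47.86% / 23.81% = -0.4181
β_Dray = 0.658 × 46.21% / 23.81% = 1.2770
β_Galt = 0.834 × 31.03% / 23.81% = 1.0869
β_Yardley = 0.202 × 23.18% / 23.81% = 0.1967
β_P = Σ w_i β_i = 0.20×-0.4181 + 0.29×1.2770 + 0.23×1.0869 + 0.28×0.1967 = 0.5918
E(R_P) = R_f + β_P × MRP = 1.7% + 0.5918 × 3.4% = 3.71%

3.71%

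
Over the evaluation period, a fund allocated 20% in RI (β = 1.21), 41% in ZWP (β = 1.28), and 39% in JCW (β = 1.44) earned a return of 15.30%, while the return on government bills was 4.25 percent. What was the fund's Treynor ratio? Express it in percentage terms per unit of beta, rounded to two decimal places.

8.32%

β_P = 0.20×1.21 + 0.41×1.28 + 0.39×1.44 = 1.3284
Treynor = (R_P − R_f) / β_P = (15.30% − 4.25%) / 1.3284 = 11.05% / 1.3284 = 8.32%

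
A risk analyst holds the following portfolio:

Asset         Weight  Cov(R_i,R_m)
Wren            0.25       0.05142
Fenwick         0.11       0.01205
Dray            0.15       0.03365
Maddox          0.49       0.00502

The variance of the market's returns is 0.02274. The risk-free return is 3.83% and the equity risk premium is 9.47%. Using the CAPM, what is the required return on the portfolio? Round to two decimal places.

β_Wren = 0.05142 / 0.02274 = 2.2612
β_Fenwick = 0.01205 / 0.02274 = 0.5299
β_Dray = 0.03365 / 0.02274 = 1.4798
β_Maddox = 0.00502 / 0.02274 = 0.2208
β_P = Σ w_i β_i = 0.25×2.2612 + 0.11×0.5299 + 0.15×1.4798 + 0.49×0.2208 = 0.9538
E(R_P) = R_f + β_P × MRP = 3.83% + 0.9538 × 9.47% = 12.86%

12.86%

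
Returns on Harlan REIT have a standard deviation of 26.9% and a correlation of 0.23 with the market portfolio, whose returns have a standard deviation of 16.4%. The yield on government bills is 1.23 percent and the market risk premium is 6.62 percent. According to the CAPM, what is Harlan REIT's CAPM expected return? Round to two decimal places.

β = ρ × σ_i / σ_m = 0.23 × 26.9% / 16.4% = 0.3773
E(R) = 1.23% + 0.3773 × 6.62% = 3.73%

3.73%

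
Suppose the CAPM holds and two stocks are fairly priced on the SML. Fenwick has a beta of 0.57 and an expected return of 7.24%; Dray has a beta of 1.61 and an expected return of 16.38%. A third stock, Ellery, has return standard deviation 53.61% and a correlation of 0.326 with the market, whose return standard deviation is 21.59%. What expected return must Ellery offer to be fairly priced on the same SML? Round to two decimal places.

9.34%

MRP = (16.38% − 7.24%) / (1.61 − 0.57) = 8.7885%
R_f = 7.24% − 0.57 × 8.7885% = 2.2306%
β_Ellery = ρ·σ_i/σ_m = 0.326 × 53.61 / 21.59 = 0.8095
E(R_Ellery) = R_f + β × MRP = 2.2306% + 0.8095 × 8.7885% = 9.34%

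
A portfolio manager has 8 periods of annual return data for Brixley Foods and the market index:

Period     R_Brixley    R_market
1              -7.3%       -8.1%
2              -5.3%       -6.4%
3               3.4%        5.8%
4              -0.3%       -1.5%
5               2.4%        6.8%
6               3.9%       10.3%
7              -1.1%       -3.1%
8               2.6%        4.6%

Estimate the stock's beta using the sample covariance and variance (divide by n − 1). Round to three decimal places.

0.590

Mean R_i = (-7.3 − 5.3 + 3.4 − 0.3 + 2.4 + 3.9 − 1.1 + 2.6) / 8 = -0.2125%
Mean R_m = (-8.1 − 6.4 + 5.8 − 1.5 + 6.8 + 10.3 − 3.1 + 4.6) / 8 = 1.0500%
Σ(R_i − R̄_i)(R_m − R̄_m) = 186.8650  ⇒  Cov = 186.8650 / 7 = 26.6950
Σ(R_m − R̄_m)² = 316.7400  ⇒  Var(R_m) = 316.7400 / 7 = 45.2486
β = Cov / Var(R_m) = 26.6950 / 45.2486 = 0.5900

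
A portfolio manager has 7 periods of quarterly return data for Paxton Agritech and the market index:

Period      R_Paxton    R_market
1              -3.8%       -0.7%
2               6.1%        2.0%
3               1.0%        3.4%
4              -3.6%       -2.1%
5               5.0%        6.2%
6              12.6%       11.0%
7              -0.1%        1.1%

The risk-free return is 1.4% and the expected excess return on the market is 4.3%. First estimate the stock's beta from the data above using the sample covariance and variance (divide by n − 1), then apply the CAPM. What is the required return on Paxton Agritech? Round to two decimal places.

Mean R_i = (-3.8 + 6.1 + 1.0 − 3.6 + 5.0 + 12.6 − 0.1) / 7 = 2.4571%
Mean R_m = (-0.7 + 2.0 + 3.4 − 2.1 + 6.2 + 11.0 + 1.1) / 7 = 2.9857%
Σ(R_i − R̄_i)(R_m − R̄_m) = 143.9557  ⇒  Cov = 143.9557 / 6 = 23.9926
Σ(R_m − R̄_m)² = 118.7086  ⇒  Var(R_m) = 118.7086 / 6 = 19.7848
β = Cov / Var(R_m) = 23.9926 / 19.7848 = 1.2127
E(R) = R_f + β × MRP = 1.4% + 1.2127 × 4.3% = 6.61%

6.61%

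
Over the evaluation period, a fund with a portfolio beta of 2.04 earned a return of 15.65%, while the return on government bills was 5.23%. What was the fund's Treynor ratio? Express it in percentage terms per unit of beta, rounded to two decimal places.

5.11%

Treynor = (R_P − R_f) / β_P = (15.65% − 5.23%) / 2.0400 = 10.42% / 2.0400 = 5.11%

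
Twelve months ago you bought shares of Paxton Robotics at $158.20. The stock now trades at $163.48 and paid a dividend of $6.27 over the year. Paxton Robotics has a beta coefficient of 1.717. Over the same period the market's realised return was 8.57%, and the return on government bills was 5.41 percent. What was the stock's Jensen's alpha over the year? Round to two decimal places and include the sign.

Realised HPR = (P1 + D1 − P0) / P0 = (163.48 + 6.27 − 158.20) / 158.20 = 11.55 / 158.20 = 7.3009%
MRP = 8.57% − 5.41% = 3.16%
CAPM required = R_f + β·MRP = 5.41% + 1.717 × 3.16% = 10.83572%
α = realised − required = 7.3009% − 10.83572% = -3.53%

-3.53%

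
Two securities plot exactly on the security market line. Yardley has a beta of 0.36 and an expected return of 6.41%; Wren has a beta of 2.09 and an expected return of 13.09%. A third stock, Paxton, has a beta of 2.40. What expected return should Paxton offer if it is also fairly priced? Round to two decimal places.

MRP (SML slope) = (13.09% − 6.41%) / (2.09 − 0.36) = 6.68% / 1.73 = 3.8613%
R_f (intercept) = 6.41% − 0.36 × 3.8613% = 5.0199%
E(R_Paxton) = R_f + β × MRP = 5.0199% + 2.40 × 3.8613% = 14.29%

14.29%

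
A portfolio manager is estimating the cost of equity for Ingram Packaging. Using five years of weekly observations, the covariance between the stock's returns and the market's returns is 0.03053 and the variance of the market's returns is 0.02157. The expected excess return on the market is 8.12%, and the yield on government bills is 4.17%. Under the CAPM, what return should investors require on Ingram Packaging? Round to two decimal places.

15.66%

β = Cov(R_i, R_m) / Var(R_m) = 0.03053 / 0.02157 = 1.4154
E(R) = R_f + β × MRP = 4.17% + 1.4154 × 8.12% = 15.66%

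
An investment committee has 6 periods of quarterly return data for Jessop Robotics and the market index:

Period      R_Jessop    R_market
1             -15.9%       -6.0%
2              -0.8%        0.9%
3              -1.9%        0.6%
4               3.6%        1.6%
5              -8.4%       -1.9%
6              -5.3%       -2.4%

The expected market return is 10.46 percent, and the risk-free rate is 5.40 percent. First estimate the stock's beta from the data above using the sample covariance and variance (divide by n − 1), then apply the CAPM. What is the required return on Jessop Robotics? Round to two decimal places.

17.10%

Mean R_i = (-15.9 − 0.8 − 1.9 + 3.6 − 8.4 − 5.3) / 6 = -4.7833%
Mean R_m = (-6.0 + 0.9 + 0.6 + 1.6 − 1.9 − 2.4) / 6 = -1.2000%
Σ(R_i − R̄_i)(R_m − R̄_m) = 93.5400  ⇒  Cov = 93.5400 / 5 = 18.7080
Σ(R_m − R̄_m)² = 40.4600  ⇒  Var(R_m) = 40.4600 / 5 = 8.0920
β = Cov / Var(R_m) = 18.7080 / 8.0920 = 2.3119
MRP = 10.46% − 5.40% = 5.06%
E(R) = R_f + β × MRP = 5.40% + 2.3119 × 5.06% = 17.10%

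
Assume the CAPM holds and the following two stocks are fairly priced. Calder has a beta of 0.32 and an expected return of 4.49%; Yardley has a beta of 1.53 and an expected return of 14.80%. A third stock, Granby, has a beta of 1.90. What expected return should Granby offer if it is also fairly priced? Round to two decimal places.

17.95%

MRP (SML slope) = (14.80% − 4.49%) / (1.53 − 0.32) = 10.31% / 1.21 = 8.5207%
R_f (intercept) = 4.49% − 0.32 × 8.5207% = 1.7634%
E(R_Granby) = R_f + β × MRP = 1.7634% + 1.90 × 8.5207% = 17.95%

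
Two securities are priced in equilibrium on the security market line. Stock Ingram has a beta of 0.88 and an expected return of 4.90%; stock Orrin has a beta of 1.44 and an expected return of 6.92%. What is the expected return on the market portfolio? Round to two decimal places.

Both satisfy E(R) = R_f + β·MRP, so the slope of the SML is
MRP = (6.92% − 4.90%) / (1.44 − 0.88) = 2.02% / 0.56 = 3.6071%
R_f = E(R_Ingram) − β_Ingram·MRP = 4.90% − 0.88 × 3.6071% = 1.7258%
E(R_m) = R_f + MRP = 1.7258% + 3.6071% = 5.33%

5.33%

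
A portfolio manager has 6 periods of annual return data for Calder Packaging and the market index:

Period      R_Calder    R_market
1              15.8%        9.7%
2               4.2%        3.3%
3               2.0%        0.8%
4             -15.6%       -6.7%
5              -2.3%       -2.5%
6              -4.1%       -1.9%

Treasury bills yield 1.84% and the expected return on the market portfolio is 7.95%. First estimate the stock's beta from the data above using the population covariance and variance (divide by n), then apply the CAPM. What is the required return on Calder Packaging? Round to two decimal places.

12.85%

Mean R_i = (15.8 + 4.2 + 2.0 − 15.6 − 2.3 − 4.1) / 6 = 0.0000%
Mean R_m = (9.7 + 3.3 + 0.8 − 6.7 − 2.5 − 1.9) / 6 = 0.4500%
Σ(R_i − R̄_i)(R_m − R̄_m) = 286.7800  ⇒  Cov = 286.7800 / 6 = 47.7967
Σ(R_m − R̄_m)² = 159.1550  ⇒  Var(R_m) = 159.1550 / 6 = 26.5258
β = Cov / Var(R_m) = 47.7967 / 26.5258 = 1.8019
MRP = 7.95% − 1.84% = 6.11%
E(R) = R_f + β × MRP = 1.84% + 1.8019 × 6.11% = 12.85%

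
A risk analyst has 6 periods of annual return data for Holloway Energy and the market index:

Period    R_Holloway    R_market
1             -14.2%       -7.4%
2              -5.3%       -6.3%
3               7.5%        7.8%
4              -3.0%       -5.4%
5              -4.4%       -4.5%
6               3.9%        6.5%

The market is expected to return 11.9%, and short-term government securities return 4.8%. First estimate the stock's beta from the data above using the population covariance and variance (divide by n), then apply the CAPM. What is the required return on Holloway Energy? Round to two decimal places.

11.95%

Mean R_i = (-14.2 − 5.3 + 7.5 − 3.0 − 4.4 + 3.9) / 6 = -2.5833%
Mean R_m = (-7.4 − 6.3 + 7.8 − 5.4 − 4.5 + 6.5) / 6 = -1.5500%
Σ(R_i − R̄_i)(R_m − R̄_m) = 234.2950  ⇒  Cov = 234.2950 / 6 = 39.0492
Σ(R_m − R̄_m)² = 232.5350  ⇒  Var(R_m) = 232.5350 / 6 = 38.7558
β = Cov / Var(R_m) = 39.0492 / 38.7558 = 1.0076
MRP = 11.9% − 4.8% = 7.10%
E(R) = R_f + β × MRP = 4.8% + 1.0076 × 7.1% = 11.95%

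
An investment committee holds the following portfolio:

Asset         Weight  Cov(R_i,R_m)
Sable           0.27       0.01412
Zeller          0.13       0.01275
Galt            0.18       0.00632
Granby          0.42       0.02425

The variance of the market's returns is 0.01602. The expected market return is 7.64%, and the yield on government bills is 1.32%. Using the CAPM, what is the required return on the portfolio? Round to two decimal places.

7.94%

β_Sable = 0.01412 / 0.01602 = 0.8814
β_Zeller = 0.01275 / 0.01602 = 0.7959
β_Galt = 0.00632 / 0.01602 = 0.3945
β_Granby = 0.02425 / 0.01602 = 1.5137
β_P = Σ w_i β_i = 0.27×0.8814 + 0.13×0.7959 + 0.18×0.3945 + 0.42×1.5137 = 1.0482
MRP = 7.64% − 1.32% = 6.32%
E(R_P) = R_f + β_P × MRP = 1.32% + 1.0482 × 6.32% = 7.94%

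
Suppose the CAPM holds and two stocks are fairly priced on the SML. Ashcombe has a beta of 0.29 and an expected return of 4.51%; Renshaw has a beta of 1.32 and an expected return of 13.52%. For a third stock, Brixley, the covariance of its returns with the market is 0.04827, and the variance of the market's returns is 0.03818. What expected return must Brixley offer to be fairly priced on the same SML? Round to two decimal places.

13.03%

MRP = (13.52% − 4.51%) / (1.32 − 0.29) = 8.7476%
R_f = 4.51% − 0.29 × 8.7476% = 1.9732%
β_Brixley = Cov / Var(R_m) = 0.04827 / 0.03818 = 1.2643
E(R_Brixley) = R_f + β × MRP = 1.9732% + 1.2643 × 8.7476% = 13.03%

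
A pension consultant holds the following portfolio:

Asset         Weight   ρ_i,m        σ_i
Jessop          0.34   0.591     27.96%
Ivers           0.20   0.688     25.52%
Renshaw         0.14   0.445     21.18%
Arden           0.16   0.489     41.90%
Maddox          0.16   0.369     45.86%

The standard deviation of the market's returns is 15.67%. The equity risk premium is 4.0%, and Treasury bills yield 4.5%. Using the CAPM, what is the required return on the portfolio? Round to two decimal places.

β_Jessop = 0.591 × 27.96% / 15.67% = 1.0545
β_Ivers = 0.688 × 25.52% / 15.67% = 1.1205
β_Renshaw = 0.445 × 21.18% / 15.67% = 0.6015
β_Arden = 0.489 × 41.90% / 15.67% = 1.3075
β_Maddox = 0.369 × 45.86% / 15.67% = 1.0799
β_P = Σ w_i β_i = 0.34×1.0545 + 0.20×1.1205 + 0.14×0.6015 + 0.16×1.3075 + 0.16×1.0799 = 1.0488
E(R_P) = R_f + β_P × MRP = 4.5% + 1.0488 × 4.0% = 8.70%

8.70%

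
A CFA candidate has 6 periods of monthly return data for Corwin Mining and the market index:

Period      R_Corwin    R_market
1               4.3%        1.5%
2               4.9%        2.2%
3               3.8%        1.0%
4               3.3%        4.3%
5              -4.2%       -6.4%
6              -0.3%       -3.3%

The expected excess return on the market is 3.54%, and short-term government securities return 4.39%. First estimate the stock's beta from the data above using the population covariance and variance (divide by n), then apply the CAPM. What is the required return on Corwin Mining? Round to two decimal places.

7.30%

Mean R_i = (4.3 + 4.9 + 3.8 + 3.3 − 4.2 − 0.3) / 6 = 1.9667%
Mean R_m = (1.5 + 2.2 + 1.0 + 4.3 − 6.4 − 3.3) / 6 = -0.1167%
Σ(R_i − R̄_i)(R_m − R̄_m) = 64.4667  ⇒  Cov = 64.4667 / 6 = 10.7445
Σ(R_m − R̄_m)² = 78.3483  ⇒  Var(R_m) = 78.3483 / 6 = 13.0581
β = Cov / Var(R_m) = 10.7445 / 13.0581 = 0.8228
E(R) = R_f + β × MRP = 4.39% + 0.8228 × 3.54% = 7.30%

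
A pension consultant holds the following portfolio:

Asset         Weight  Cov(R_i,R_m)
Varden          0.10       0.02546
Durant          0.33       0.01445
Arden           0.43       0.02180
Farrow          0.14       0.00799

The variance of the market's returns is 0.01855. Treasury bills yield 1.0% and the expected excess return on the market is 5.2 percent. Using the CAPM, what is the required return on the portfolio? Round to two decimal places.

5.99%

β_Varden = 0.02546 / 0.01855 = 1.3725
β_Durant = 0.01445 / 0.01855 = 0.7790
β_Arden = 0.02180 / 0.01855 = 1.1752
β_Farrow = 0.00799 / 0.01855 = 0.4307
β_P = Σ w_i β_i = 0.10×1.3725 + 0.33×0.7790 + 0.43×1.1752 + 0.14×0.4307 = 0.9600
E(R_P) = R_f + β_P × MRP = 1.0% + 0.9600 × 5.2% = 5.99%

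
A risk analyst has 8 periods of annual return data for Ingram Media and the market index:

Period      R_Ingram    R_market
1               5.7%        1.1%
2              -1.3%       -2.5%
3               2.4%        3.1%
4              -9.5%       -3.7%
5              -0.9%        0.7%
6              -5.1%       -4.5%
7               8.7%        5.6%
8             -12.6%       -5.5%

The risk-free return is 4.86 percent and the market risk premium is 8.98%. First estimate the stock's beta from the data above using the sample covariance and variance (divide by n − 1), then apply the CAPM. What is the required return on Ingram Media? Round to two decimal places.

19.97%

Mean R_i = (5.7 − 1.3 + 2.4 − 9.5 − 0.9 − 5.1 + 8.7 − 12.6) / 8 = -1.5750%
Mean R_m = (1.1 − 2.5 + 3.1 − 3.7 + 0.7 − 4.5 + 5.6 − 5.5) / 8 = -0.7125%
Σ(R_i − R̄_i)(R_m − R̄_m) = 183.4725  ⇒  Cov = 183.4725 / 7 = 26.2104
Σ(R_m − R̄_m)² = 109.0488  ⇒  Var(R_m) = 109.0488 / 7 = 15.5784
β = Cov / Var(R_m) = 26.2104 / 15.5784 = 1.6825
E(R) = R_f + β × MRP = 4.86% + 1.6825 × 8.98% = 19.97%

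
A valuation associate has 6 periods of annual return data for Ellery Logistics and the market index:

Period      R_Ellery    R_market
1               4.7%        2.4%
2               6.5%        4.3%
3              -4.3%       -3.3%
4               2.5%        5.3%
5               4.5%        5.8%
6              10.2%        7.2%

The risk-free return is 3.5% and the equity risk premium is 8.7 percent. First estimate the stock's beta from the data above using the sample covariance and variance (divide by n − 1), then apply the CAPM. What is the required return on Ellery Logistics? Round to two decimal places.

13.29%

Mean R_i = (4.7 + 6.5 − 4.3 + 2.5 + 4.5 + 10.2) / 6 = 4.0167%
Mean R_m = (2.4 + 4.3 − 3.3 + 5.3 + 5.8 + 7.2) / 6 = 3.6167%
Σ(R_i − R̄_i)(R_m − R̄_m) = 79.0483  ⇒  Cov = 79.0483 / 5 = 15.8097
Σ(R_m − R̄_m)² = 70.2283  ⇒  Var(R_m) = 70.2283 / 5 = 14.0457
β = Cov / Var(R_m) = 15.8097 / 14.0457 = 1.1256
E(R) = R_f + β × MRP = 3.5% + 1.1256 × 8.7% = 13.29%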